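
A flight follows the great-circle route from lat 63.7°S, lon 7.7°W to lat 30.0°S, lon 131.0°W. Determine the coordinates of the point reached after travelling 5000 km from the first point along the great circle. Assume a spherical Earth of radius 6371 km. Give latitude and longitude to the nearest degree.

Convert each endpoint to a unit vector on the sphere (x = cos φ cos λ, y = cos φ sin λ, z = sin φ).
The central angle between the endpoints is δ = arccos(p₁·p₂) ≈ 1.331 rad (76.3°). The total great-circle distance is δ·R ≈ 1.331 × 6371 ≈ 8479 km, so the target fraction is f = 5000/8479 ≈ 0.590.
Interpolate at f ≈ 0.590 with slerp weights a = sin((1−f)δ)/sin δ ≈ 0.535, b = sin(fδ)/sin δ ≈ 0.728.
p = a·p₁ + b·p₂ ≈ (-0.179, -0.507, -0.843); φ = arcsin(p_z) ≈ -57.47°, λ = atan2(p_y, p_x) ≈ -109.40°.

≈ lat 57°S, lon 109°W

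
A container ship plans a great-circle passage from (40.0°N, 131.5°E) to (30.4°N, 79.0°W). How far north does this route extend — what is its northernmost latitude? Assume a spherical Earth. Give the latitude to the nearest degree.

≈ 70°N

The great circle lies in the plane with unit normal n̂ = (p₁ × p₂)/|p₁ × p₂|.
Here n̂_z ≈ +0.346; the vertex latitude is φ_max = arccos|n̂_z| ≈ 69.8°.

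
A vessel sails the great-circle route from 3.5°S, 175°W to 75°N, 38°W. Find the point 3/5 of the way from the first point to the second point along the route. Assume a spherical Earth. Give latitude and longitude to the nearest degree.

≈ 57°N, 157°W

The haversine formula gives a central angle δ ≈ 1.821 rad (104.4°) between the endpoints.
Interpolate at f = 3/5 with slerp weights a = sin((1−f)δ)/sin δ ≈ 0.687, b = sin(fδ)/sin δ ≈ 0.917.
p = a·p₁ + b·p₂ ≈ (-0.496, -0.206, 0.843); φ = arcsin(p_z) ≈ 57.49°, λ = atan2(p_y, p_x) ≈ -157.48°.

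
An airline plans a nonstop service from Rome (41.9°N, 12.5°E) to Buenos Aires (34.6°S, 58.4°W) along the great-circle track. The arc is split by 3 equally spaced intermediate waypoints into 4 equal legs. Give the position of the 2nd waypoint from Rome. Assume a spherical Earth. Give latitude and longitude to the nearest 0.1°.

≈ (4.5°N, 25.0°W)

Convert each endpoint to a unit vector on the sphere (x = cos φ cos λ, y = cos φ sin λ, z = sin φ).
The central angle between the endpoints is δ = arccos(p₁·p₂) ≈ 1.751 rad (100.3°).
Interpolate at f = 2/4 with slerp weights a = sin((1−f)δ)/sin δ ≈ 0.780, b = sin(fδ)/sin δ ≈ 0.780.
p = a·p₁ + b·p₂ ≈ (0.904, -0.421, 0.078); φ = arcsin(p_z) ≈ 4.47°, λ = atan2(p_y, p_x) ≈ -25.00°.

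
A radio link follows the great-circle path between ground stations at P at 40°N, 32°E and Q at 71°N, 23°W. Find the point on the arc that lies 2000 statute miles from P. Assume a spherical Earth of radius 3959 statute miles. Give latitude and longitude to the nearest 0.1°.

≈ 64.4°N, 5.1°E

Convert each endpoint to a unit vector on the sphere (x = cos φ cos λ, y = cos φ sin λ, z = sin φ).
The central angle between the endpoints is δ = arccos(p₁·p₂) ≈ 0.721 rad (41.3°). The total great-circle distance is δ·R ≈ 0.721 × 3959 ≈ 2856 mi, so the target fraction is f = 2000/2856 ≈ 0.700.
Interpolate at f ≈ 0.700 with slerp weights a = sin((1−f)δ)/sin δ ≈ 0.325, b = sin(fδ)/sin δ ≈ 0.733.
p = a·p₁ + b·p₂ ≈ (0.431, 0.039, 0.902); φ = arcsin(p_z) ≈ 64.38°, λ = atan2(p_y, p_x) ≈ 5.14°.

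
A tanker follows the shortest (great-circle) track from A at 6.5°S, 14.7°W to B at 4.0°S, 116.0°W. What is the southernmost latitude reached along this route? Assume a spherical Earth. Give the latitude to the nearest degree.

≈ 8°S

The great circle lies in the plane with unit normal n̂ = (p₁ × p₂)/|p₁ × p₂|.
Here n̂_z ≈ -0.989; the vertex latitude is φ_max = arccos|n̂_z| ≈ 8.4°.
Check via Clairaut: cos φ_max = |cos φ₁| · sin C = cos(6.5°)·sin(95.3°) ≈ 0.989, again giving ≈ 8.4°.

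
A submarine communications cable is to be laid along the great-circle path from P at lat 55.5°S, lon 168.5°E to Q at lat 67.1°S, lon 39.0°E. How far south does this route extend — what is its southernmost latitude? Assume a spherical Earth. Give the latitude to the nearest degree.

The great circle lies in the plane with unit normal n̂ = (p₁ × p₂)/|p₁ × p₂|.
Here n̂_z ≈ -0.217; the vertex latitude is φ_max = arccos|n̂_z| ≈ 77.5°.

≈ 77°S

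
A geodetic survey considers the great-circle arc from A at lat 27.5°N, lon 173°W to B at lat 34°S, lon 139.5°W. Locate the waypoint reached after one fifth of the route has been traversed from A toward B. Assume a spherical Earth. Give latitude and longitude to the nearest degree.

Convert each endpoint to a unit vector on the sphere (x = cos φ cos λ, y = cos φ sin λ, z = sin φ).
The central angle between the endpoints is δ = arccos(p₁·p₂) ≈ 1.208 rad (69.2°).
Interpolate at f = 1/5 with slerp weights a = sin((1−f)δ)/sin δ ≈ 0.880, b = sin(fδ)/sin δ ≈ 0.256.
p = a·p₁ + b·p₂ ≈ (-0.936, -0.233, 0.263); φ = arcsin(p_z) ≈ 15.27°, λ = atan2(p_y, p_x) ≈ -166.03°.

≈ lat 15°N, lon 166°W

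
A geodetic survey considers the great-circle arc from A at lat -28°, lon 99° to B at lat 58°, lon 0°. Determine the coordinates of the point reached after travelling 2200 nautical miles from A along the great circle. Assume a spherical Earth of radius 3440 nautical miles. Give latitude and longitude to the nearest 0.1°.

≈ lat 2.7°, lon 78.2°

The haversine formula gives a central angle δ ≈ 2.062 rad (118.1°) between the endpoints. The total great-circle distance is δ·R ≈ 2.062 × 3440 ≈ 7092 nmi, so the target fraction is f = 2200/7092 ≈ 0.310.
Interpolate at f ≈ 0.310 with slerp weights a = sin((1−f)δ)/sin δ ≈ 1.121, b = sin(fδ)/sin δ ≈ 0.677.
p = a·p₁ + b·p₂ ≈ (0.204, 0.978, 0.047); φ = arcsin(p_z) ≈ 2.72°, λ = atan2(p_y, p_x) ≈ 78.23°.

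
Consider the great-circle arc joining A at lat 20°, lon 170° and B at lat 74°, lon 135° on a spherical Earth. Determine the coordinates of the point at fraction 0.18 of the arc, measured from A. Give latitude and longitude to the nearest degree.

≈ lat 30°, lon 168°

The haversine formula gives a central angle δ ≈ 0.999 rad (57.3°) between the endpoints.
Interpolate at f = 0.18 with slerp weights a = sin((1−f)δ)/sin δ ≈ 0.869, b = sin(fδ)/sin δ ≈ 0.213.
p = a·p₁ + b·p₂ ≈ (-0.845, 0.183, 0.502); φ = arcsin(p_z) ≈ 30.11°, λ = atan2(p_y, p_x) ≈ 167.77°.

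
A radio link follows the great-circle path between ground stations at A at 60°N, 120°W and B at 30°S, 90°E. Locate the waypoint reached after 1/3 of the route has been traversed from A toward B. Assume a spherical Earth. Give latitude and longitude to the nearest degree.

Convert each endpoint to a unit vector on the sphere (x = cos φ cos λ, y = cos φ sin λ, z = sin φ).
The central angle between the endpoints is δ = arccos(p₁·p₂) ≈ 2.512 rad (143.9°).
Interpolate at f = 1/3 with slerp weights a = sin((1−f)δ)/sin δ ≈ 1.688, b = sin(fδ)/sin δ ≈ 1.261.
p = a·p₁ + b·p₂ ≈ (-0.422, 0.361, 0.832); φ = arcsin(p_z) ≈ 56.27°, λ = atan2(p_y, p_x) ≈ 139.48°.

≈ 56°N, 139°E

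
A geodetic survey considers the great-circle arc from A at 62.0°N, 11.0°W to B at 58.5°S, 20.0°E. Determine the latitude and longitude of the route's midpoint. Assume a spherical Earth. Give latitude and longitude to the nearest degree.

≈ 2°N, 5°E

Convert each endpoint to a unit vector on the sphere (x = cos φ cos λ, y = cos φ sin λ, z = sin φ).
The central angle between the endpoints is δ = arccos(p₁·p₂) ≈ 2.144 rad (122.9°).
Interpolate at f = 1/2 with slerp weights a = sin((1−f)δ)/sin δ ≈ 1.046, b = sin(fδ)/sin δ ≈ 1.046.
p = a·p₁ + b·p₂ ≈ (0.995, 0.093, 0.032); φ = arcsin(p_z) ≈ 1.82°, λ = atan2(p_y, p_x) ≈ 5.35°.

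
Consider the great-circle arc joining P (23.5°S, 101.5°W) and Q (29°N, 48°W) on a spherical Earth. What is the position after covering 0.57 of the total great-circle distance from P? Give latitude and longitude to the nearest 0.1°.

≈ (6.9°N, 71.9°W)

From cos δ = sin φ₁ sin φ₂ + cos φ₁ cos φ₂ cos Δλ, the central angle is δ ≈ 1.283 rad (73.5°).
Interpolate at f = 0.57 with slerp weights a = sin((1−f)δ)/sin δ ≈ 0.547, b = sin(fδ)/sin δ ≈ 0.697.
p = a·p₁ + b·p₂ ≈ (0.308, -0.944, 0.120); φ = arcsin(p_z) ≈ 6.88°, λ = atan2(p_y, p_x) ≈ -71.95°.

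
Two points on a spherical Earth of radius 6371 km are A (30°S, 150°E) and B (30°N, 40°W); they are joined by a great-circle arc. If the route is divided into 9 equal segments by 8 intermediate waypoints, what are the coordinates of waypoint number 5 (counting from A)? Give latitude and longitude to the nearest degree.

≈ (5°N, 117°W)

Convert each endpoint to a unit vector on the sphere (x = cos φ cos λ, y = cos φ sin λ, z = sin φ).
The central angle between the endpoints is δ = arccos(p₁·p₂) ≈ 2.990 rad (171.3°).
Interpolate at f = 5/9 with slerp weights a = sin((1−f)δ)/sin δ ≈ 6.450, b = sin(fδ)/sin δ ≈ 6.616.
p = a·p₁ + b·p₂ ≈ (-0.448, -0.890, 0.083); φ = arcsin(p_z) ≈ 4.76°, λ = atan2(p_y, p_x) ≈ -116.75°.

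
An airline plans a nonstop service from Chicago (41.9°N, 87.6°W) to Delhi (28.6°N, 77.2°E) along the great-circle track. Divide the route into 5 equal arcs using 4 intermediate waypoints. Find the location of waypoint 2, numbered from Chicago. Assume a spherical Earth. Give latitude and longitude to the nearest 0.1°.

≈ 78.9°N, 28.2°W

Write both endpoints as unit vectors p₁, p₂ with components (cos φ cos λ, cos φ sin λ, sin φ).
The central angle between the endpoints is δ = arccos(p₁·p₂) ≈ 1.887 rad (108.1°).
Interpolate at f = 2/5 with slerp weights a = sin((1−f)δ)/sin δ ≈ 0.953, b = sin(fδ)/sin δ ≈ 0.721.
p = a·p₁ + b·p₂ ≈ (0.170, -0.091, 0.981); φ = arcsin(p_z) ≈ 78.88°, λ = atan2(p_y, p_x) ≈ -28.22°.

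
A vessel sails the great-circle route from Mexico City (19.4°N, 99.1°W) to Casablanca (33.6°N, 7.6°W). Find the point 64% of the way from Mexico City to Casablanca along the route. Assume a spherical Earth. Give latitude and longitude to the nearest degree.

Write both endpoints as unit vectors p₁, p₂ with components (cos φ cos λ, cos φ sin λ, sin φ).
The central angle between the endpoints is δ = arccos(p₁·p₂) ≈ 1.407 rad (80.6°).
Interpolate at f = 0.64 with slerp weights a = sin((1−f)δ)/sin δ ≈ 0.492, b = sin(fδ)/sin δ ≈ 0.794.
p = a·p₁ + b·p₂ ≈ (0.582, -0.545, 0.603); φ = arcsin(p_z) ≈ 37.07°, λ = atan2(p_y, p_x) ≈ -43.12°.

≈ (37°N, 43°W)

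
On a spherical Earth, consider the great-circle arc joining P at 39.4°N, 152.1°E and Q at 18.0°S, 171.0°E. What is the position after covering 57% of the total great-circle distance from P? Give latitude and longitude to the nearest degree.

Write both endpoints as unit vectors p₁, p₂ with components (cos φ cos λ, cos φ sin λ, sin φ).
The central angle between the endpoints is δ = arccos(p₁·p₂) ≈ 1.048 rad (60.1°).
Interpolate at f = 0.57 with slerp weights a = sin((1−f)δ)/sin δ ≈ 0.503, b = sin(fδ)/sin δ ≈ 0.649.
p = a·p₁ + b·p₂ ≈ (-0.953, 0.278, 0.118); φ = arcsin(p_z) ≈ 6.80°, λ = atan2(p_y, p_x) ≈ 163.72°.

≈ 7°N, 164°E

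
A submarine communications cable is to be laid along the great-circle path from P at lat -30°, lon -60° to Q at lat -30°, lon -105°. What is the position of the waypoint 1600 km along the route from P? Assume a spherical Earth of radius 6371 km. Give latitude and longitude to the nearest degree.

≈ lat -32°, lon -77°

Write both endpoints as unit vectors p₁, p₂ with components (cos φ cos λ, cos φ sin λ, sin φ).
The central angle between the endpoints is δ = arccos(p₁·p₂) ≈ 0.676 rad (38.7°). The total great-circle distance is δ·R ≈ 0.676 × 6371 ≈ 4304 km, so the target fraction is f = 1600/4304 ≈ 0.372.
Interpolate at f ≈ 0.372 with slerp weights a = sin((1−f)δ)/sin δ ≈ 0.659, b = sin(fδ)/sin δ ≈ 0.397.
p = a·p₁ + b·p₂ ≈ (0.196, -0.826, -0.528); φ = arcsin(p_z) ≈ -31.87°, λ = atan2(p_y, p_x) ≈ -76.65°.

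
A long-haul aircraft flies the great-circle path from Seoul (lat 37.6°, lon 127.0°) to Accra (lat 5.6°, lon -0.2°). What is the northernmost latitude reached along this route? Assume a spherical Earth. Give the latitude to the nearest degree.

The great circle lies in the plane with unit normal n̂ = (p₁ × p₂)/|p₁ × p₂|.
Here n̂_z ≈ -0.691; the vertex latitude is φ_max = arccos|n̂_z| ≈ 46.3°.

≈ 46°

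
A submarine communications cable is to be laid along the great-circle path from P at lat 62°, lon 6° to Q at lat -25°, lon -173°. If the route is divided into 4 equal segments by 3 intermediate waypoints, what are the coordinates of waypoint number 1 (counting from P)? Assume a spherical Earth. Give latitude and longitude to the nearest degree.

≈ lat 82°, lon -167°

Convert each endpoint to a unit vector on the sphere (x = cos φ cos λ, y = cos φ sin λ, z = sin φ).
The central angle between the endpoints is δ = arccos(p₁·p₂) ≈ 2.496 rad (143.0°).
Interpolate at f = 1/4 with slerp weights a = sin((1−f)δ)/sin δ ≈ 1.587, b = sin(fδ)/sin δ ≈ 0.971.
p = a·p₁ + b·p₂ ≈ (-0.132, -0.029, 0.991); φ = arcsin(p_z) ≈ 82.21°, λ = atan2(p_y, p_x) ≈ -167.50°.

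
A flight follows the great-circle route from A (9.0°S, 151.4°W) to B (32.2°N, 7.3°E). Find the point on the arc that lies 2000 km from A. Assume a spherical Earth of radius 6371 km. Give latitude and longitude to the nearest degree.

The haversine formula gives a central angle δ ≈ 2.610 rad (149.5°) between the endpoints. The total great-circle distance is δ·R ≈ 2.610 × 6371 ≈ 16629 km, so the target fraction is f = 2000/16629 ≈ 0.120.
Interpolate at f ≈ 0.120 with slerp weights a = sin((1−f)δ)/sin δ ≈ 1.476, b = sin(fδ)/sin δ ≈ 0.609.
p = a·p₁ + b·p₂ ≈ (-0.769, -0.633, 0.094); φ = arcsin(p_z) ≈ 5.38°, λ = atan2(p_y, p_x) ≈ -140.56°.

≈ (5°N, 141°W)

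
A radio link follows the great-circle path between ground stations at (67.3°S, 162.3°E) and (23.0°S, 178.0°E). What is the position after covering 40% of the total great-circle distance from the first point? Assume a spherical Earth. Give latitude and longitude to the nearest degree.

From cos δ = sin φ₁ sin φ₂ + cos φ₁ cos φ₂ cos Δλ, the central angle is δ ≈ 0.792 rad (45.4°).
Interpolate at f = 0.40 with slerp weights a = sin((1−f)δ)/sin δ ≈ 0.643, b = sin(fδ)/sin δ ≈ 0.438.
p = a·p₁ + b·p₂ ≈ (-0.639, 0.089, -0.764); φ = arcsin(p_z) ≈ -49.82°, λ = atan2(p_y, p_x) ≈ 172.03°.

≈ (50°S, 172°E)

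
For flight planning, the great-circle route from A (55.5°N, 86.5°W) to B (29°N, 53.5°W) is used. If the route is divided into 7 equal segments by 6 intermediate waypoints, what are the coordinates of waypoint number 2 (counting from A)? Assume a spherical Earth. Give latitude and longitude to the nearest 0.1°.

≈ (49.0°N, 73.8°W)

The haversine formula gives a central angle δ ≈ 0.618 rad (35.4°) between the endpoints.
Interpolate at f = 2/7 with slerp weights a = sin((1−f)δ)/sin δ ≈ 0.737, b = sin(fδ)/sin δ ≈ 0.303.
p = a·p₁ + b·p₂ ≈ (0.183, -0.630, 0.755); φ = arcsin(p_z) ≈ 49.00°, λ = atan2(p_y, p_x) ≈ -73.78°.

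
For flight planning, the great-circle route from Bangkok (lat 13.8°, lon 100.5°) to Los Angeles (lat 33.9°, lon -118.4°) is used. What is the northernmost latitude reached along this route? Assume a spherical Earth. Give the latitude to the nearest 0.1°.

≈ 54.4°

The great circle lies in the plane with unit normal n̂ = (p₁ × p₂)/|p₁ × p₂|.
Here n̂_z ≈ +0.582; the vertex latitude is φ_max = arccos|n̂_z| ≈ 54.4°.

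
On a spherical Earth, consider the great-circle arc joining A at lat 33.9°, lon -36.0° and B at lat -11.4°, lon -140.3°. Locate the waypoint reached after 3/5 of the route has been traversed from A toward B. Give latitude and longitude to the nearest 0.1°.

≈ lat 12.3°, lon -103.9°

Write both endpoints as unit vectors p₁, p₂ with components (cos φ cos λ, cos φ sin λ, sin φ).
The central angle between the endpoints is δ = arccos(p₁·p₂) ≈ 1.887 rad (108.1°).
Interpolate at f = 3/5 with slerp weights a = sin((1−f)δ)/sin δ ≈ 0.721, b = sin(fδ)/sin δ ≈ 0.953.
p = a·p₁ + b·p₂ ≈ (-0.234, -0.948, 0.214); φ = arcsin(p_z) ≈ 12.35°, λ = atan2(p_y, p_x) ≈ -103.88°.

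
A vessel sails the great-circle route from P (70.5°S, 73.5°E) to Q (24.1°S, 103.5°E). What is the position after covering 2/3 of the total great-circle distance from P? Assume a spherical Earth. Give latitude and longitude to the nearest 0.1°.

≈ (40.1°S, 98.8°E)

Write both endpoints as unit vectors p₁, p₂ with components (cos φ cos λ, cos φ sin λ, sin φ).
The central angle between the endpoints is δ = arccos(p₁·p₂) ≈ 0.865 rad (49.5°).
Interpolate at f = 2/3 with slerp weights a = sin((1−f)δ)/sin δ ≈ 0.374, b = sin(fδ)/sin δ ≈ 0.716.
p = a·p₁ + b·p₂ ≈ (-0.117, 0.755, -0.645); φ = arcsin(p_z) ≈ -40.14°, λ = atan2(p_y, p_x) ≈ 98.82°.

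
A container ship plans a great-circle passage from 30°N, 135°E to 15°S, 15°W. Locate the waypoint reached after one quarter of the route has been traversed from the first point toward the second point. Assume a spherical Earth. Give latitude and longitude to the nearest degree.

≈ 36°N, 91°E

Convert each endpoint to a unit vector on the sphere (x = cos φ cos λ, y = cos φ sin λ, z = sin φ).
The central angle between the endpoints is δ = arccos(p₁·p₂) ≈ 2.594 rad (148.6°).
Interpolate at f = 1/4 with slerp weights a = sin((1−f)δ)/sin δ ≈ 1.788, b = sin(fδ)/sin δ ≈ 1.160.
p = a·p₁ + b·p₂ ≈ (-0.012, 0.805, 0.594); φ = arcsin(p_z) ≈ 36.41°, λ = atan2(p_y, p_x) ≈ 90.86°.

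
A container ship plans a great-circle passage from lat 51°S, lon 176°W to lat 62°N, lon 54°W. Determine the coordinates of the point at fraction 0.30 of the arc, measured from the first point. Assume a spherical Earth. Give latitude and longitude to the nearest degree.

Convert each endpoint to a unit vector on the sphere (x = cos φ cos λ, y = cos φ sin λ, z = sin φ).
The central angle between the endpoints is δ = arccos(p₁·p₂) ≈ 2.573 rad (147.4°).
Interpolate at f = 0.30 with slerp weights a = sin((1−f)δ)/sin δ ≈ 1.809, b = sin(fδ)/sin δ ≈ 1.296.
p = a·p₁ + b·p₂ ≈ (-0.778, -0.572, -0.261); φ = arcsin(p_z) ≈ -15.15°, λ = atan2(p_y, p_x) ≈ -143.69°.

≈ lat 15°S, lon 144°W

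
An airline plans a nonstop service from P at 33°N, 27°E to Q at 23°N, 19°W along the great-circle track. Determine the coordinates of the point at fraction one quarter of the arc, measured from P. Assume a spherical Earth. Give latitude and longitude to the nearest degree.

Convert each endpoint to a unit vector on the sphere (x = cos φ cos λ, y = cos φ sin λ, z = sin φ).
The central angle between the endpoints is δ = arccos(p₁·p₂) ≈ 0.724 rad (41.5°).
Interpolate at f = 1/4 with slerp weights a = sin((1−f)δ)/sin δ ≈ 0.780, b = sin(fδ)/sin δ ≈ 0.272.
p = a·p₁ + b·p₂ ≈ (0.819, 0.216, 0.531); φ = arcsin(p_z) ≈ 32.08°, λ = atan2(p_y, p_x) ≈ 14.74°.

≈ 32°N, 15°E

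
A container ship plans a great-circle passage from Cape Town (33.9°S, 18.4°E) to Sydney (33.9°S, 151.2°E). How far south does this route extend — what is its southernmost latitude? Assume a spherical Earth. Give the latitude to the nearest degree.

The great circle lies in the plane with unit normal n̂ = (p₁ × p₂)/|p₁ × p₂|.
Here n̂_z ≈ +0.512; the vertex latitude is φ_max = arccos|n̂_z| ≈ 59.2°.
Check via Clairaut: cos φ_max = |cos φ₁| · sin C = cos(33.9°)·sin(141.9°) ≈ 0.512, again giving ≈ 59.2°.

≈ 59°S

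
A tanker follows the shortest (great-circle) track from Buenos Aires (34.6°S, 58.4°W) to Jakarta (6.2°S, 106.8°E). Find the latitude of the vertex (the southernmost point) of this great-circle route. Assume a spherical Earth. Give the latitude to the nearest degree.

The great circle lies in the plane with unit normal n̂ = (p₁ × p₂)/|p₁ × p₂|.
Here n̂_z ≈ +0.306; the vertex latitude is φ_max = arccos|n̂_z| ≈ 72.2°.

≈ 72°S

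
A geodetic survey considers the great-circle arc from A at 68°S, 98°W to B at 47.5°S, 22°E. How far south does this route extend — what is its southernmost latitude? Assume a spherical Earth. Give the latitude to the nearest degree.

≈ 75°S

The great circle lies in the plane with unit normal n̂ = (p₁ × p₂)/|p₁ × p₂|.
Here n̂_z ≈ +0.264; the vertex latitude is φ_max = arccos|n̂_z| ≈ 74.7°.
Check via Clairaut: cos φ_max = |cos φ₁| · sin C = cos(68.0°)·sin(135.2°) ≈ 0.264, again giving ≈ 74.7°.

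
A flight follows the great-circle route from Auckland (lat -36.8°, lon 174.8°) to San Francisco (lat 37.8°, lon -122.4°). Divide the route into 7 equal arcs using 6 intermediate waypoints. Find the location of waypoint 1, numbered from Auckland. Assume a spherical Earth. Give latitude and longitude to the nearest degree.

≈ lat -27°, lon -175°

Convert each endpoint to a unit vector on the sphere (x = cos φ cos λ, y = cos φ sin λ, z = sin φ).
The central angle between the endpoints is δ = arccos(p₁·p₂) ≈ 1.649 rad (94.5°).
Interpolate at f = 1/7 with slerp weights a = sin((1−f)δ)/sin δ ≈ 0.991, b = sin(fδ)/sin δ ≈ 0.234.
p = a·p₁ + b·p₂ ≈ (-0.889, -0.084, -0.450); φ = arcsin(p_z) ≈ -26.74°, λ = atan2(p_y, p_x) ≈ -174.58°.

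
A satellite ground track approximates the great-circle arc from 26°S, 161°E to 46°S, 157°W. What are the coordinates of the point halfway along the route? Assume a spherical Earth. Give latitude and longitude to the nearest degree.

≈ 38°S, 179°E

Convert each endpoint to a unit vector on the sphere (x = cos φ cos λ, y = cos φ sin λ, z = sin φ).
The central angle between the endpoints is δ = arccos(p₁·p₂) ≈ 0.677 rad (38.8°).
Interpolate at f = 1/2 with slerp weights a = sin((1−f)δ)/sin δ ≈ 0.530, b = sin(fδ)/sin δ ≈ 0.530.
p = a·p₁ + b·p₂ ≈ (-0.789, 0.011, -0.614); φ = arcsin(p_z) ≈ -37.86°, λ = atan2(p_y, p_x) ≈ 179.18°.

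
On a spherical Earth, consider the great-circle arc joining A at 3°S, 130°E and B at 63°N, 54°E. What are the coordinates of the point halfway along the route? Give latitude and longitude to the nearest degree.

≈ 35°N, 108°E

Convert each endpoint to a unit vector on the sphere (x = cos φ cos λ, y = cos φ sin λ, z = sin φ).
The central angle between the endpoints is δ = arccos(p₁·p₂) ≈ 1.508 rad (86.4°).
Interpolate at f = 1/2 with slerp weights a = sin((1−f)δ)/sin δ ≈ 0.686, b = sin(fδ)/sin δ ≈ 0.686.
p = a·p₁ + b·p₂ ≈ (-0.257, 0.777, 0.575); φ = arcsin(p_z) ≈ 35.11°, λ = atan2(p_y, p_x) ≈ 108.33°.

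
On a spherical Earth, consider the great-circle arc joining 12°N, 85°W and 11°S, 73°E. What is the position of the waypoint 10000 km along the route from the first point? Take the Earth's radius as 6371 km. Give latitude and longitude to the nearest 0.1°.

≈ 0.4°N, 5.0°E

The haversine formula gives a central angle δ ≈ 2.765 rad (158.4°) between the endpoints. The total great-circle distance is δ·R ≈ 2.765 × 6371 ≈ 17616 km, so the target fraction is f = 10000/17616 ≈ 0.568.
Interpolate at f ≈ 0.568 with slerp weights a = sin((1−f)δ)/sin δ ≈ 2.530, b = sin(fδ)/sin δ ≈ 2.719.
p = a·p₁ + b·p₂ ≈ (0.996, 0.087, 0.007); φ = arcsin(p_z) ≈ 0.41°, λ = atan2(p_y, p_x) ≈ 5.02°.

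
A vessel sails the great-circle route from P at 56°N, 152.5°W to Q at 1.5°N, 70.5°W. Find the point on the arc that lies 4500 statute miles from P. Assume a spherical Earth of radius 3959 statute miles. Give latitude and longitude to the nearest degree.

Convert each endpoint to a unit vector on the sphere (x = cos φ cos λ, y = cos φ sin λ, z = sin φ).
The central angle between the endpoints is δ = arccos(p₁·p₂) ≈ 1.471 rad (84.3°). The total great-circle distance is δ·R ≈ 1.471 × 3959 ≈ 5824 mi, so the target fraction is f = 4500/5824 ≈ 0.773.
Interpolate at f ≈ 0.773 with slerp weights a = sin((1−f)δ)/sin δ ≈ 0.330, b = sin(fδ)/sin δ ≈ 0.912.
p = a·p₁ + b·p₂ ≈ (0.141, -0.944, 0.297); φ = arcsin(p_z) ≈ 17.30°, λ = atan2(p_y, p_x) ≈ -81.53°.

≈ 17°N, 82°W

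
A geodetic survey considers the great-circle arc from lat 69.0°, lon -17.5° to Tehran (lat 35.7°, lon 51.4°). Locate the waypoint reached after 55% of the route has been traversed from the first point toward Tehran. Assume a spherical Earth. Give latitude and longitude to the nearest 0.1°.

Write both endpoints as unit vectors p₁, p₂ with components (cos φ cos λ, cos φ sin λ, sin φ).
The central angle between the endpoints is δ = arccos(p₁·p₂) ≈ 0.864 rad (49.5°).
Interpolate at f = 0.55 with slerp weights a = sin((1−f)δ)/sin δ ≈ 0.498, b = sin(fδ)/sin δ ≈ 0.602.
p = a·p₁ + b·p₂ ≈ (0.475, 0.328, 0.816); φ = arcsin(p_z) ≈ 54.73°, λ = atan2(p_y, p_x) ≈ 34.62°.

≈ lat 54.7°, lon 34.6°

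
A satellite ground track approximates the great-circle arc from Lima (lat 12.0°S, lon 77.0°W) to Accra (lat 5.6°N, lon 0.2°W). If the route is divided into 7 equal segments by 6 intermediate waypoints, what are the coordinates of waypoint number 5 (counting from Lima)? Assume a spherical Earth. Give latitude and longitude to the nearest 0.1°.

≈ lat 0.1°N, lon 21.9°W

The haversine formula gives a central angle δ ≈ 1.367 rad (78.3°) between the endpoints.
Interpolate at f = 5/7 with slerp weights a = sin((1−f)δ)/sin δ ≈ 0.389, b = sin(fδ)/sin δ ≈ 0.846.
p = a·p₁ + b·p₂ ≈ (0.928, -0.374, 0.002); φ = arcsin(p_z) ≈ 0.10°, λ = atan2(p_y, p_x) ≈ -21.93°.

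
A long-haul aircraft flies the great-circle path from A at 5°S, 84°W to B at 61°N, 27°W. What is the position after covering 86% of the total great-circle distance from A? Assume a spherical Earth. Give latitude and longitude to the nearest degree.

≈ 54°N, 43°W

The haversine formula gives a central angle δ ≈ 1.383 rad (79.2°) between the endpoints.
Interpolate at f = 0.86 with slerp weights a = sin((1−f)δ)/sin δ ≈ 0.196, b = sin(fδ)/sin δ ≈ 0.945.
p = a·p₁ + b·p₂ ≈ (0.428, -0.402, 0.809); φ = arcsin(p_z) ≈ 54.02°, λ = atan2(p_y, p_x) ≈ -43.17°.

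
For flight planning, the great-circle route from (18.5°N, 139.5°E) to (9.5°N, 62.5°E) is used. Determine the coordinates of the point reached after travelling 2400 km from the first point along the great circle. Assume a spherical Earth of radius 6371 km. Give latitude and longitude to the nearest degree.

≈ (19°N, 117°E)

The haversine formula gives a central angle δ ≈ 1.305 rad (74.8°) between the endpoints. The total great-circle distance is δ·R ≈ 1.305 × 6371 ≈ 8314 km, so the target fraction is f = 2400/8314 ≈ 0.289.
Interpolate at f ≈ 0.289 with slerp weights a = sin((1−f)δ)/sin δ ≈ 0.830, b = sin(fδ)/sin δ ≈ 0.381.
p = a·p₁ + b·p₂ ≈ (-0.425, 0.845, 0.326); φ = arcsin(p_z) ≈ 19.04°, λ = atan2(p_y, p_x) ≈ 116.70°.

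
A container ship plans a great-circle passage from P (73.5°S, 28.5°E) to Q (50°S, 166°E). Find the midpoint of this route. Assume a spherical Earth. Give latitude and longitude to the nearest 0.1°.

≈ (74.6°S, 142.1°E)

Write both endpoints as unit vectors p₁, p₂ with components (cos φ cos λ, cos φ sin λ, sin φ).
The central angle between the endpoints is δ = arccos(p₁·p₂) ≈ 0.927 rad (53.1°).
Interpolate at f = 1/2 with slerp weights a = sin((1−f)δ)/sin δ ≈ 0.559, b = sin(fδ)/sin δ ≈ 0.559.
p = a·p₁ + b·p₂ ≈ (-0.209, 0.163, -0.964); φ = arcsin(p_z) ≈ -74.64°, λ = atan2(p_y, p_x) ≈ 142.12°.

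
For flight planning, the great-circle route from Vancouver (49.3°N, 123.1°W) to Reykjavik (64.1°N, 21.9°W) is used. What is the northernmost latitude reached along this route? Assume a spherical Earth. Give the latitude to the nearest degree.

≈ 69°N

The great circle lies in the plane with unit normal n̂ = (p₁ × p₂)/|p₁ × p₂|.
Here n̂_z ≈ +0.359; the vertex latitude is φ_max = arccos|n̂_z| ≈ 69.0°.
Check via Clairaut: cos φ_max = |cos φ₁| · sin C = cos(49.3°)·sin(33.4°) ≈ 0.359, again giving ≈ 69.0°.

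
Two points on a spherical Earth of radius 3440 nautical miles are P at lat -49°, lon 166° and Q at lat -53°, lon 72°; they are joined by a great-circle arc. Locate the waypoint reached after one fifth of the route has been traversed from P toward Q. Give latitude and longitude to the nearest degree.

≈ lat -56°, lon 152°

From cos δ = sin φ₁ sin φ₂ + cos φ₁ cos φ₂ cos Δλ, the central angle is δ ≈ 0.958 rad (54.9°).
Interpolate at f = 1/5 with slerp weights a = sin((1−f)δ)/sin δ ≈ 0.848, b = sin(fδ)/sin δ ≈ 0.233.
p = a·p₁ + b·p₂ ≈ (-0.496, 0.268, -0.826); φ = arcsin(p_z) ≈ -55.67°, λ = atan2(p_y, p_x) ≈ 151.65°.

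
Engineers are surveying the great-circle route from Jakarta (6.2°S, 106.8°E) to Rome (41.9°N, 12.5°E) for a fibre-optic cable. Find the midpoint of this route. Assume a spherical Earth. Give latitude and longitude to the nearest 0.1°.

≈ 25.1°N, 68.5°E

The haversine formula gives a central angle δ ≈ 1.699 rad (97.3°) between the endpoints.
Interpolate at f = 1/2 with slerp weights a = sin((1−f)δ)/sin δ ≈ 0.757, b = sin(fδ)/sin δ ≈ 0.757.
p = a·p₁ + b·p₂ ≈ (0.333, 0.842, 0.424); φ = arcsin(p_z) ≈ 25.08°, λ = atan2(p_y, p_x) ≈ 68.46°.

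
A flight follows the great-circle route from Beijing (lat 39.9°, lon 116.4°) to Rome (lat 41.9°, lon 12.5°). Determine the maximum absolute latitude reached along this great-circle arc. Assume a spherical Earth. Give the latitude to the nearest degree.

The great circle lies in the plane with unit normal n̂ = (p₁ × p₂)/|p₁ × p₂|.
Here n̂_z ≈ -0.579; the vertex latitude is φ_max = arccos|n̂_z| ≈ 54.6°.
Check via Clairaut: cos φ_max = |cos φ₁| · sin C = cos(39.9°)·sin(49.0°) ≈ 0.579, again giving ≈ 54.6°.

≈ 55°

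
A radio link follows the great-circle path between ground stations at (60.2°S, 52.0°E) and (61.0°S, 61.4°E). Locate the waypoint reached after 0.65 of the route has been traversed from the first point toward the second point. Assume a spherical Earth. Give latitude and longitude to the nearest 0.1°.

≈ (60.8°S, 58.1°E)

Convert each endpoint to a unit vector on the sphere (x = cos φ cos λ, y = cos φ sin λ, z = sin φ).
The central angle between the endpoints is δ = arccos(p₁·p₂) ≈ 0.082 rad (4.7°).
Interpolate at f = 0.65 with slerp weights a = sin((1−f)δ)/sin δ ≈ 0.350, b = sin(fδ)/sin δ ≈ 0.650.
p = a·p₁ + b·p₂ ≈ (0.258, 0.414, -0.873); φ = arcsin(p_z) ≈ -60.80°, λ = atan2(p_y, p_x) ≈ 58.06°.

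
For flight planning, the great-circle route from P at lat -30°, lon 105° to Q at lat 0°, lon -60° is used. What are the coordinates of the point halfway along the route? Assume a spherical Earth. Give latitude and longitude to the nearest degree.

≈ lat -61°, lon -6°

From cos δ = sin φ₁ sin φ₂ + cos φ₁ cos φ₂ cos Δλ, the central angle is δ ≈ 2.562 rad (146.8°).
Interpolate at f = 1/2 with slerp weights a = sin((1−f)δ)/sin δ ≈ 1.749, b = sin(fδ)/sin δ ≈ 1.749.
p = a·p₁ + b·p₂ ≈ (0.482, -0.052, -0.874); φ = arcsin(p_z) ≈ -60.98°, λ = atan2(p_y, p_x) ≈ -6.11°.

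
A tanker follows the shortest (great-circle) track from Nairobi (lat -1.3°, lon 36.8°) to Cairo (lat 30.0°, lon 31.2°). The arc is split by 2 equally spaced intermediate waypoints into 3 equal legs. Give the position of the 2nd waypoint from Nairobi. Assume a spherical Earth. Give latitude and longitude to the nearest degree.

Convert each endpoint to a unit vector on the sphere (x = cos φ cos λ, y = cos φ sin λ, z = sin φ).
The central angle between the endpoints is δ = arccos(p₁·p₂) ≈ 0.554 rad (31.8°).
Interpolate at f = 2/3 with slerp weights a = sin((1−f)δ)/sin δ ≈ 0.349, b = sin(fδ)/sin δ ≈ 0.686.
p = a·p₁ + b·p₂ ≈ (0.788, 0.517, 0.335); φ = arcsin(p_z) ≈ 19.58°, λ = atan2(p_y, p_x) ≈ 33.27°.

≈ lat 20°, lon 33°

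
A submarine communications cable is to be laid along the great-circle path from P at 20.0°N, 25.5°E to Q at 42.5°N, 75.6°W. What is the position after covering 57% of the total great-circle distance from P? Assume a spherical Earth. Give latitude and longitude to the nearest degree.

≈ 45°N, 25°W

Write both endpoints as unit vectors p₁, p₂ with components (cos φ cos λ, cos φ sin λ, sin φ).
The central angle between the endpoints is δ = arccos(p₁·p₂) ≈ 1.473 rad (84.4°).
Interpolate at f = 0.57 with slerp weights a = sin((1−f)δ)/sin δ ≈ 0.595, b = sin(fδ)/sin δ ≈ 0.748.
p = a·p₁ + b·p₂ ≈ (0.642, -0.294, 0.709); φ = arcsin(p_z) ≈ 45.13°, λ = atan2(p_y, p_x) ≈ -24.59°.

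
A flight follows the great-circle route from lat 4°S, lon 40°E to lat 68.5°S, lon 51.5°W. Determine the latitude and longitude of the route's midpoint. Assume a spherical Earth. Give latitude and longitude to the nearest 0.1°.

Convert each endpoint to a unit vector on the sphere (x = cos φ cos λ, y = cos φ sin λ, z = sin φ).
The central angle between the endpoints is δ = arccos(p₁·p₂) ≈ 1.515 rad (86.8°).
Interpolate at f = 1/2 with slerp weights a = sin((1−f)δ)/sin δ ≈ 0.688, b = sin(fδ)/sin δ ≈ 0.688.
p = a·p₁ + b·p₂ ≈ (0.683, 0.244, -0.688); φ = arcsin(p_z) ≈ -43.51°, λ = atan2(p_y, p_x) ≈ 19.65°.

≈ lat 43.5°S, lon 19.7°E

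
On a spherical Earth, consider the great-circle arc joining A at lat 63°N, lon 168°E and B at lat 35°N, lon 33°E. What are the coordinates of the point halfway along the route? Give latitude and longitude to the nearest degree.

Write both endpoints as unit vectors p₁, p₂ with components (cos φ cos λ, cos φ sin λ, sin φ).
The central angle between the endpoints is δ = arccos(p₁·p₂) ≈ 1.320 rad (75.6°).
Interpolate at f = 1/2 with slerp weights a = sin((1−f)δ)/sin δ ≈ 0.633, b = sin(fδ)/sin δ ≈ 0.633.
p = a·p₁ + b·p₂ ≈ (0.154, 0.342, 0.927); φ = arcsin(p_z) ≈ 67.97°, λ = atan2(p_y, p_x) ≈ 65.80°.

≈ lat 68°N, lon 66°E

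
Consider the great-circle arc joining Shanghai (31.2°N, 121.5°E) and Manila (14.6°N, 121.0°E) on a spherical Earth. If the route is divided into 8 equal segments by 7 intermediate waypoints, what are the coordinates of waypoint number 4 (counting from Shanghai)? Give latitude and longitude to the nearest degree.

Write both endpoints as unit vectors p₁, p₂ with components (cos φ cos λ, cos φ sin λ, sin φ).
The central angle between the endpoints is δ = arccos(p₁·p₂) ≈ 0.290 rad (16.6°).
Interpolate at f = 4/8 with slerp weights a = sin((1−f)δ)/sin δ ≈ 0.505, b = sin(fδ)/sin δ ≈ 0.505.
p = a·p₁ + b·p₂ ≈ (-0.478, 0.788, 0.389); φ = arcsin(p_z) ≈ 22.90°, λ = atan2(p_y, p_x) ≈ 121.23°.

≈ 23°N, 121°E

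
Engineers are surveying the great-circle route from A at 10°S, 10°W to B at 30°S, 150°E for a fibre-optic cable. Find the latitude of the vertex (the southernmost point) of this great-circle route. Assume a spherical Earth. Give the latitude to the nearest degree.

The great circle lies in the plane with unit normal n̂ = (p₁ × p₂)/|p₁ × p₂|.
Here n̂_z ≈ +0.417; the vertex latitude is φ_max = arccos|n̂_z| ≈ 65.4°.
Check via Clairaut: cos φ_max = |cos φ₁| · sin C = cos(10.0°)·sin(154.9°) ≈ 0.417, again giving ≈ 65.4°.

≈ 65°S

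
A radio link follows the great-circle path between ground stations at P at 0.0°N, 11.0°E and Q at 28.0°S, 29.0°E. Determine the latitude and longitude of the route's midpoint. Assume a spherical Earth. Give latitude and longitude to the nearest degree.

≈ 14°S, 19°E

Convert each endpoint to a unit vector on the sphere (x = cos φ cos λ, y = cos φ sin λ, z = sin φ).
The central angle between the endpoints is δ = arccos(p₁·p₂) ≈ 0.574 rad (32.9°).
Interpolate at f = 1/2 with slerp weights a = sin((1−f)δ)/sin δ ≈ 0.521, b = sin(fδ)/sin δ ≈ 0.521.
p = a·p₁ + b·p₂ ≈ (0.914, 0.323, -0.245); φ = arcsin(p_z) ≈ -14.17°, λ = atan2(p_y, p_x) ≈ 19.44°.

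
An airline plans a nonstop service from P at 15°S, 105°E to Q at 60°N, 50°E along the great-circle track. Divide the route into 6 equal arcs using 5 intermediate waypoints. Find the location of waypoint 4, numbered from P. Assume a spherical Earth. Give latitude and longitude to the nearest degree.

≈ 38°N, 79°E

Write both endpoints as unit vectors p₁, p₂ with components (cos φ cos λ, cos φ sin λ, sin φ).
The central angle between the endpoints is δ = arccos(p₁·p₂) ≈ 1.518 rad (87.0°).
Interpolate at f = 4/6 with slerp weights a = sin((1−f)δ)/sin δ ≈ 0.485, b = sin(fδ)/sin δ ≈ 0.849.
p = a·p₁ + b·p₂ ≈ (0.152, 0.778, 0.610); φ = arcsin(p_z) ≈ 37.57°, λ = atan2(p_y, p_x) ≈ 78.98°.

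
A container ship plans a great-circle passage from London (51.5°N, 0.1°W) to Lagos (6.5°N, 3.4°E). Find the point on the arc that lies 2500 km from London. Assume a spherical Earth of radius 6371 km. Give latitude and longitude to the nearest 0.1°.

Write both endpoints as unit vectors p₁, p₂ with components (cos φ cos λ, cos φ sin λ, sin φ).
The central angle between the endpoints is δ = arccos(p₁·p₂) ≈ 0.787 rad (45.1°). The total great-circle distance is δ·R ≈ 0.787 × 6371 ≈ 5014 km, so the target fraction is f = 2500/5014 ≈ 0.499.
Interpolate at f ≈ 0.499 with slerp weights a = sin((1−f)δ)/sin δ ≈ 0.543, b = sin(fδ)/sin δ ≈ 0.540.
p = a·p₁ + b·p₂ ≈ (0.873, 0.031, 0.486); φ = arcsin(p_z) ≈ 29.07°, λ = atan2(p_y, p_x) ≈ 2.05°.

≈ 29.1°N, 2.0°E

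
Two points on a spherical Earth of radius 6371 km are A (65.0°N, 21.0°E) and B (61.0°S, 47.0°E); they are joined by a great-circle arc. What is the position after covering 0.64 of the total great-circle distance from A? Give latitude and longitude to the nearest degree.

From cos δ = sin φ₁ sin φ₂ + cos φ₁ cos φ₂ cos Δλ, the central angle is δ ≈ 2.225 rad (127.5°).
Interpolate at f = 0.64 with slerp weights a = sin((1−f)δ)/sin δ ≈ 0.905, b = sin(fδ)/sin δ ≈ 1.247.
p = a·p₁ + b·p₂ ≈ (0.769, 0.579, -0.270); φ = arcsin(p_z) ≈ -15.68°, λ = atan2(p_y, p_x) ≈ 36.97°.

≈ (16°S, 37°E)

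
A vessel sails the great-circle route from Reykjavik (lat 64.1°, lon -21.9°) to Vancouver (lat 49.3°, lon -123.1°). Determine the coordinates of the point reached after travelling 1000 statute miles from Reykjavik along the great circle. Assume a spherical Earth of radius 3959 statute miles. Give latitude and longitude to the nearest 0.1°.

The haversine formula gives a central angle δ ≈ 0.894 rad (51.2°) between the endpoints. The total great-circle distance is δ·R ≈ 0.894 × 3959 ≈ 3538 mi, so the target fraction is f = 1000/3538 ≈ 0.283.
Interpolate at f ≈ 0.283 with slerp weights a = sin((1−f)δ)/sin δ ≈ 0.767, b = sin(fδ)/sin δ ≈ 0.321.
p = a·p₁ + b·p₂ ≈ (0.197, -0.300, 0.933); φ = arcsin(p_z) ≈ 68.96°, λ = atan2(p_y, p_x) ≈ -56.76°.

≈ lat 69.0°, lon -56.8°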